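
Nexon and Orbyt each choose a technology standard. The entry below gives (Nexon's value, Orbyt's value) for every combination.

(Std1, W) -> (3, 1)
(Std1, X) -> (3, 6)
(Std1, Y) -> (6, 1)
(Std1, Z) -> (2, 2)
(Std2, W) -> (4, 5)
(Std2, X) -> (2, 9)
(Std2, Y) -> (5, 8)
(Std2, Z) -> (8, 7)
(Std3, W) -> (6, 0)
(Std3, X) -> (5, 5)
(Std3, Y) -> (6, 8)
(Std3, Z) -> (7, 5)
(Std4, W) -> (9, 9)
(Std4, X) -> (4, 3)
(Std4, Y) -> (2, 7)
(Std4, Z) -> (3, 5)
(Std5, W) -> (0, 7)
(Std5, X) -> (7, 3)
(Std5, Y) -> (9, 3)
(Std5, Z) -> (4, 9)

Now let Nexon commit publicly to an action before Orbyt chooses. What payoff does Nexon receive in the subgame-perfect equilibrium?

Work backward from Orbyt's decision.
- Std1: BR = X, leader payoff 3.
- Std2: BR = X, leader payoff 2.
- Std3: BR = Y, leader payoff 6.
- Std4: BR = W, leader payoff 9.
- Std5: BR = Z, leader payoff 4.
Among 3, 2, 6, 9, 4, the best is 9 at Std4. Subgame-perfect outcome: (Std4, W) with payoffs (9, 9).

9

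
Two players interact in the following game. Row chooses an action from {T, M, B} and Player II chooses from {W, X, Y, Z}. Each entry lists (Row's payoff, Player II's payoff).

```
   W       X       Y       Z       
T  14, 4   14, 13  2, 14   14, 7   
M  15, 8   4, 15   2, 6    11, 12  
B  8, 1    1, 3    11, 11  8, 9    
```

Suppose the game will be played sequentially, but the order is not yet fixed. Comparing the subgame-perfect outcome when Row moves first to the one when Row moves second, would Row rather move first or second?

second

If Row leads: Player II's best replies are T→Y, M→X, B→Y; Row's induced payoffs 2, 4, 11; outcome (B, Y), payoffs (11, 11).
If Player II leads: Row's best replies are W→M, X→T, Y→B, Z→T; Player II's induced payoffs 8, 13, 11, 7; outcome (T, X), payoffs (14, 13).
Row gets 11 moving first and 14 moving second, so Row prefers to move second.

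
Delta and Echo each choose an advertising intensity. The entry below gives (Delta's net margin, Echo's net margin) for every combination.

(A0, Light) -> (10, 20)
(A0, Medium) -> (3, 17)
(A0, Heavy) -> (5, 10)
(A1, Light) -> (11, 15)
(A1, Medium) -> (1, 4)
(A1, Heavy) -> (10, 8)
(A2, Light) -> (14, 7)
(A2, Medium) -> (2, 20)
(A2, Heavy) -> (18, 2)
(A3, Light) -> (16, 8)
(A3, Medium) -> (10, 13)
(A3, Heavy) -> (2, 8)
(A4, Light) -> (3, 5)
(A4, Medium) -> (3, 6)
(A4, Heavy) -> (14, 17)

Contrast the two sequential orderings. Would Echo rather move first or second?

If Delta leads: Echo's best replies are A0→Light, A1→Light, A2→Medium, A3→Medium, A4→Heavy; Delta's induced payoffs 10, 11, 2, 10, 14; outcome (A4, Heavy), payoffs (14, 17).
If Echo leads: Delta's best replies are Light→A3, Medium→A3, Heavy→A2; Echo's induced payoffs 8, 13, 2; outcome (A3, Medium), payoffs (10, 13).
Echo gets 13 moving first and 17 moving second, so Echo prefers to move second.

second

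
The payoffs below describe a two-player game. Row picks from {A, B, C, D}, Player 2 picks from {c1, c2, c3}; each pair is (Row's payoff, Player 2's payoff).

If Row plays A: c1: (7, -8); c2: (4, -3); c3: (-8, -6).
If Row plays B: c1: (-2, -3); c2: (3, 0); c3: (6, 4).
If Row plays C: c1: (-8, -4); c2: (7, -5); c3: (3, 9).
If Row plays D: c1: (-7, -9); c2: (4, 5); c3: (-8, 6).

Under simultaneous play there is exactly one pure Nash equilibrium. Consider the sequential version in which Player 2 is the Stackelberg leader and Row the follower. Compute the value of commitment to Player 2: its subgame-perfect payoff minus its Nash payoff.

0

Backward induction with Player 2 moving first.
- c1: BR = A, leader payoff -8.
- c2: BR = C, leader payoff -5.
- c3: BR = B, leader payoff 4.
Player 2's induced payoffs are -8, -5, 4, so Player 2 commits to c3. Subgame-perfect outcome: (B, c3) with payoffs (6, 4).
Now find the simultaneous Nash equilibrium.
Row's best replies: c1→A; c2→C; c3→B.
Player 2's best replies: A→c2; B→c3; C→c3; D→c3.
Only (B, c3) has each player best-responding; Nash payoffs (6, 4).
Player 2's commitment gain: 4 − 4 = 0.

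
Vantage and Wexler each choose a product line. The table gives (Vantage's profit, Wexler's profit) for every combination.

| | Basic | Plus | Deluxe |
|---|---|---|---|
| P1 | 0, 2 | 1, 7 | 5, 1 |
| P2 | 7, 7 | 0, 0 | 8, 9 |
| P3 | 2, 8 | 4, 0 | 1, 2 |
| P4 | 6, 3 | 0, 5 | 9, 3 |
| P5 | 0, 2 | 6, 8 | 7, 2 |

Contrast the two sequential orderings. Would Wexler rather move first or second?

second

If Vantage leads: Wexler's best replies are P1→Plus, P2→Deluxe, P3→Basic, P4→Plus, P5→Plus; Vantage's induced payoffs 1, 8, 2, 0, 6; outcome (P2, Deluxe), payoffs (8, 9).
If Wexler leads: Vantage's best replies are Basic→P2, Plus→P5, Deluxe→P4; Wexler's induced payoffs 7, 8, 3; outcome (P5, Plus), payoffs (6, 8).
Wexler gets 8 moving first and 9 moving second, so Wexler prefers to move second.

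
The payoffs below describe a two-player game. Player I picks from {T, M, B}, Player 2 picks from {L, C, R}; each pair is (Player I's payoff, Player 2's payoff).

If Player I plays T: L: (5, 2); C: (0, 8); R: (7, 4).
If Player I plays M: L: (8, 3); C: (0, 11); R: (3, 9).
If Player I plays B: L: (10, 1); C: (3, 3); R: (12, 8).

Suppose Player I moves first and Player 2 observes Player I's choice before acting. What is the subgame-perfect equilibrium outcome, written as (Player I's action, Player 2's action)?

Solve by backward induction (Player I leads).
- T: Player 2 compares 2, 8, 4 and picks C; Player I would get 0.
- M: Player 2 compares 3, 11, 9 and picks C; Player I would get 0.
- B: Player 2 compares 1, 3, 8 and picks R; Player I would get 12.
Player I's induced payoffs are 0, 0, 12, so Player I commits to B. Subgame-perfect outcome: (B, R) with payoffs (12, 8).

(B, R)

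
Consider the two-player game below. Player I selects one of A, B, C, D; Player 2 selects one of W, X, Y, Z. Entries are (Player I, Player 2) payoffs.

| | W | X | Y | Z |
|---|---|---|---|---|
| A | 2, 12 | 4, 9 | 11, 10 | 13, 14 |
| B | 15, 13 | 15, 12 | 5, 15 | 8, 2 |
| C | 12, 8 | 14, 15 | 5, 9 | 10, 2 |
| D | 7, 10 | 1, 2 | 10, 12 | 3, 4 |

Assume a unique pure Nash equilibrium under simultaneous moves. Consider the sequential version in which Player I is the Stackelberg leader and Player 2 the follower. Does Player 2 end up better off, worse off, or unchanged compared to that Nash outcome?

better off

Solve by backward induction (Player I leads).
- A: Player 2 compares 12, 9, 10, 14 and picks Z; Player I would get 13.
- B: Player 2 compares 13, 12, 15, 2 and picks Y; Player I would get 5.
- C: Player 2 compares 8, 15, 9, 2 and picks X; Player I would get 14.
- D: Player 2 compares 10, 2, 12, 4 and picks Y; Player I would get 10.
Among 13, 5, 14, 10, the best is 14 at C. Subgame-perfect outcome: (C, X) with payoffs (14, 15).
Now find the simultaneous Nash equilibrium.
Player I's best replies: W→B; X→B; Y→A; Z→A.
Player 2's best replies: A→Z; B→Y; C→X; D→Y.
Only (A, Z) has each player best-responding; Nash payoffs (13, 14).
Player 2 earns 15 sequentially versus 14 at the Nash outcome: better off.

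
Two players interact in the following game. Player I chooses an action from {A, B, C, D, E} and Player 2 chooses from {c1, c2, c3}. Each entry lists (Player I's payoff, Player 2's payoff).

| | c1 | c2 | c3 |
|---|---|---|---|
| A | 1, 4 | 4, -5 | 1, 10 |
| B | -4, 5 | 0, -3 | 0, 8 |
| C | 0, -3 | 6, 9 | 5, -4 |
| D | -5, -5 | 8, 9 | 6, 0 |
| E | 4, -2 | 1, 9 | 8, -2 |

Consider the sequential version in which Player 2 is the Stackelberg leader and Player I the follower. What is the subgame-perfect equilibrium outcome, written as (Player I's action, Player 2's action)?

(D, c2)

Backward induction with Player 2 moving first.
- c1: Player I compares 1, -4, 0, -5, 4 and picks E; Player 2 would get -2.
- c2: Player I compares 4, 0, 6, 8, 1 and picks D; Player 2 would get 9.
- c3: Player I compares 1, 0, 5, 6, 8 and picks E; Player 2 would get -2.
Maximizing over -2, 9, -2, Player 2 chooses c2. Subgame-perfect outcome: (D, c2) with payoffs (8, 9).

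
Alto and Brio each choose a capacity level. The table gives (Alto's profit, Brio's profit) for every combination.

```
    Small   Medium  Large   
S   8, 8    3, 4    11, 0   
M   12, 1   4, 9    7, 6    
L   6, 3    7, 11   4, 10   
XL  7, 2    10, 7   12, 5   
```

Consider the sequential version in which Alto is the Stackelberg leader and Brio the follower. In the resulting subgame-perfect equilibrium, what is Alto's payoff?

Brio best-responds to each possible Alto move:
- S: BR = Small, leader payoff 8.
- M: BR = Medium, leader payoff 4.
- L: BR = Medium, leader payoff 7.
- XL: BR = Medium, leader payoff 10.
Among 8, 4, 7, 10, the best is 10 at XL. Subgame-perfect outcome: (XL, Medium) with payoffs (10, 7).

10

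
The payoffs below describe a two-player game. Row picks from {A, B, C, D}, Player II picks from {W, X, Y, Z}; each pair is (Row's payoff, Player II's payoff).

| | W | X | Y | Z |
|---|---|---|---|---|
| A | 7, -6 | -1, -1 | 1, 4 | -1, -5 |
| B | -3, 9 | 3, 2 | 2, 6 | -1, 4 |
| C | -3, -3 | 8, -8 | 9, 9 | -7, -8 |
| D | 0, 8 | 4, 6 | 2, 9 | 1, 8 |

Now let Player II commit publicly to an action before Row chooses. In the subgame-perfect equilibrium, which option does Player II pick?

Solve by backward induction (Player II leads).
- W: Row compares 7, -3, -3, 0 and picks A; Player II would get -6.
- X: Row compares -1, 3, 8, 4 and picks C; Player II would get -8.
- Y: Row compares 1, 2, 9, 2 and picks C; Player II would get 9.
- Z: Row compares -1, -1, -7, 1 and picks D; Player II would get 8.
Among -6, -8, 9, 8, the best is 9 at Y. Subgame-perfect outcome: (C, Y) with payoffs (9, 9).

Y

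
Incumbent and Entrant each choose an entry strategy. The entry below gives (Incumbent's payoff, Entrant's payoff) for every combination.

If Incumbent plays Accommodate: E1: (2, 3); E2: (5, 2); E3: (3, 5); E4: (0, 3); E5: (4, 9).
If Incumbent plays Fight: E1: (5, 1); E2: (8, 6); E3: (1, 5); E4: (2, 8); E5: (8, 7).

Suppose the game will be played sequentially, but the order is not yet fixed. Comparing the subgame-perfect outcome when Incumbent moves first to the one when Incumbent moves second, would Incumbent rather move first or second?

If Incumbent leads: Entrant's best replies are Accommodate→E5, Fight→E4; Incumbent's induced payoffs 4, 2; outcome (Accommodate, E5), payoffs (4, 9).
If Entrant leads: Incumbent's best replies are E1→Fight, E2→Fight, E3→Accommodate, E4→Fight, E5→Fight; Entrant's induced payoffs 1, 6, 5, 8, 7; outcome (Fight, E4), payoffs (2, 8).
Incumbent gets 4 moving first and 2 moving second, so Incumbent prefers to move first.

first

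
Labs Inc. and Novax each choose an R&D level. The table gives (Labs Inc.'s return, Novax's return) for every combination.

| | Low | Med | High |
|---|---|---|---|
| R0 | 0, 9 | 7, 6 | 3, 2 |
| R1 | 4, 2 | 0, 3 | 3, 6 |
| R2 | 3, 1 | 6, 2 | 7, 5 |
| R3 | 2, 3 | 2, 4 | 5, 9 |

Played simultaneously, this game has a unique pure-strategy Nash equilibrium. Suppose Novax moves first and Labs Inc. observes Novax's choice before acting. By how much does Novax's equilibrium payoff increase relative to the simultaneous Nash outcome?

Labs Inc. best-responds to each possible Novax move:
- Low: Labs Inc. compares 0, 4, 3, 2 and picks R1; Novax would get 2.
- Med: Labs Inc. compares 7, 0, 6, 2 and picks R0; Novax would get 6.
- High: Labs Inc. compares 3, 3, 7, 5 and picks R2; Novax would get 5.
Among 2, 6, 5, the best is 6 at Med. Subgame-perfect outcome: (R0, Med) with payoffs (7, 6).
Under simultaneous play:
Labs Inc.'s best replies: Low→R1; Med→R0; High→R2.
Novax's best replies: R0→Low; R1→High; R2→High; R3→High.
Only (R2, High) has each player best-responding; Nash payoffs (7, 5).
Novax's commitment gain: 6 − 5 = 1.

1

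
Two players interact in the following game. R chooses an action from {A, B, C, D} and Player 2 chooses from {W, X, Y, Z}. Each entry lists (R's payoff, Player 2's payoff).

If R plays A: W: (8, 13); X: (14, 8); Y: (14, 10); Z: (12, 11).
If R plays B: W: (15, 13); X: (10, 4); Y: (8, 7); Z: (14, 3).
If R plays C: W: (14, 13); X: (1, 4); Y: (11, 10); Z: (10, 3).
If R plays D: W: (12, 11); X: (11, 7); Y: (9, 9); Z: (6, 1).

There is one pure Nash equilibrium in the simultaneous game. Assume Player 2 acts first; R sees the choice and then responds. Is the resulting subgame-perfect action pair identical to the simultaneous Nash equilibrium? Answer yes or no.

Work backward from R's decision.
- W: R compares 8, 15, 14, 12 and picks B; Player 2 would get 13.
- X: R compares 14, 10, 1, 11 and picks A; Player 2 would get 8.
- Y: R compares 14, 8, 11, 9 and picks A; Player 2 would get 10.
- Z: R compares 12, 14, 10, 6 and picks B; Player 2 would get 3.
Player 2's induced payoffs are 13, 8, 10, 3, so Player 2 commits to W. Subgame-perfect outcome: (B, W) with payoffs (15, 13).
Now find the simultaneous Nash equilibrium.
R's best replies: W→B; X→A; Y→A; Z→B.
Player 2's best replies: A→W; B→W; C→W; D→W.
Only (B, W) has each player best-responding; Nash payoffs (15, 13).
Sequential outcome (B, W) coincides with the Nash profile (B, W).

yes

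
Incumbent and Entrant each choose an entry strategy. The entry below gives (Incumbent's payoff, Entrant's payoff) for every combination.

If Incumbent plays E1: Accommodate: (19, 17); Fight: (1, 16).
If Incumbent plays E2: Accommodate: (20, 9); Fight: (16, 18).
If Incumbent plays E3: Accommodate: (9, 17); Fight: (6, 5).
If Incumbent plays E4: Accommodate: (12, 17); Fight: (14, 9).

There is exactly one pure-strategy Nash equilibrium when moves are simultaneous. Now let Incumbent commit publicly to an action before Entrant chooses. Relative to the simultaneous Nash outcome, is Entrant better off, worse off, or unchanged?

Solve by backward induction (Incumbent leads).
- E1 → Entrant plays Accommodate (best of 17, 16); Incumbent gets 19.
- E2 → Entrant plays Fight (best of 9, 18); Incumbent gets 16.
- E3 → Entrant plays Accommodate (best of 17, 5); Incumbent gets 9.
- E4 → Entrant plays Accommodate (best of 17, 9); Incumbent gets 12.
Incumbent's induced payoffs are 19, 16, 9, 12, so Incumbent commits to E1. Subgame-perfect outcome: (E1, Accommodate) with payoffs (19, 17).
Under simultaneous play:
Incumbent's best replies: Accommodate→E2; Fight→E2.
Entrant's best replies: E1→Accommodate; E2→Fight; E3→Accommodate; E4→Accommodate.
Only (E2, Fight) has each player best-responding; Nash payoffs (16, 18).
Entrant earns 17 sequentially versus 18 at the Nash outcome: worse off.

worse off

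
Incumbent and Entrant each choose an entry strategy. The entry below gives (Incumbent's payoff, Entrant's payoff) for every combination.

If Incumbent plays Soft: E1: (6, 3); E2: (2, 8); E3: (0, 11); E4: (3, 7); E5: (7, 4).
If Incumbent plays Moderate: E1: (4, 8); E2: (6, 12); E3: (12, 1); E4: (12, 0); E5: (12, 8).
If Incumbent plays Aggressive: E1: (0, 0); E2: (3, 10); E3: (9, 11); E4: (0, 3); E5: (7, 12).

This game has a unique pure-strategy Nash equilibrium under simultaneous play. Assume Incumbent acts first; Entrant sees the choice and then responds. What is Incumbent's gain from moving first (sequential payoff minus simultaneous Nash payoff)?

1

Backward induction with Incumbent moving first.
- Soft: Entrant compares 3, 8, 11, 7, 4 and picks E3; Incumbent would get 0.
- Moderate: Entrant compares 8, 12, 1, 0, 8 and picks E2; Incumbent would get 6.
- Aggressive: Entrant compares 0, 10, 11, 3, 12 and picks E5; Incumbent would get 7.
Incumbent's induced payoffs are 0, 6, 7, so Incumbent commits to Aggressive. Subgame-perfect outcome: (Aggressive, E5) with payoffs (7, 12).
Now find the simultaneous Nash equilibrium.
Incumbent's best replies: E1→Soft; E2→Moderate; E3→Moderate; E4→Moderate; E5→Moderate.
Entrant's best replies: Soft→E3; Moderate→E2; Aggressive→E5.
The unique mutual best reply is (Moderate, E2), giving (6, 12).
Incumbent's commitment gain: 7 − 6 = 1.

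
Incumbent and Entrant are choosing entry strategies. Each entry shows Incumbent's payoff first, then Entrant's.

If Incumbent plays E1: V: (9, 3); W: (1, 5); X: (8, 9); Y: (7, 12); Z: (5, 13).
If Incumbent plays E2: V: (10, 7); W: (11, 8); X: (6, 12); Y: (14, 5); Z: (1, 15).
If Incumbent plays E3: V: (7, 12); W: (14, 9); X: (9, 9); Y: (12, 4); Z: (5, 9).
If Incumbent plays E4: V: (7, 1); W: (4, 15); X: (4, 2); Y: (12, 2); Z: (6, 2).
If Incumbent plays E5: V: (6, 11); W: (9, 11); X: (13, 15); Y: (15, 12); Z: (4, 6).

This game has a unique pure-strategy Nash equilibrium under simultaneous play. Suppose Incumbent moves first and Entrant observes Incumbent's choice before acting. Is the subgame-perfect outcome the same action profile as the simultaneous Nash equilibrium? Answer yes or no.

Backward induction with Incumbent moving first.
- E1 → Entrant plays Z (best of 3, 5, 9, 12, 13); Incumbent gets 5.
- E2 → Entrant plays Z (best of 7, 8, 12, 5, 15); Incumbent gets 1.
- E3 → Entrant plays V (best of 12, 9, 9, 4, 9); Incumbent gets 7.
- E4 → Entrant plays W (best of 1, 15, 2, 2, 2); Incumbent gets 4.
- E5 → Entrant plays X (best of 11, 11, 15, 12, 6); Incumbent gets 13.
Incumbent's induced payoffs are 5, 1, 7, 4, 13, so Incumbent commits to E5. Subgame-perfect outcome: (E5, X) with payoffs (13, 15).
Now find the simultaneous Nash equilibrium.
Incumbent's best replies: V→E2; W→E3; X→E5; Y→E5; Z→E4.
Entrant's best replies: E1→Z; E2→Z; E3→V; E4→W; E5→X.
Only (E5, X) has each player best-responding; Nash payoffs (13, 15).
Sequential outcome (E5, X) coincides with the Nash profile (E5, X).

yes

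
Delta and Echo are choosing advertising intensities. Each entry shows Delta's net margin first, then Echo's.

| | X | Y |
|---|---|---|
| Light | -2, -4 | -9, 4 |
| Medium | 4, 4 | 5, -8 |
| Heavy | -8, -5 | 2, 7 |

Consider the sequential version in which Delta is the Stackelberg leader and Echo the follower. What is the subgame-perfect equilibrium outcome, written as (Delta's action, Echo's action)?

Work backward from Echo's decision.
- Light: BR = Y, leader payoff -9.
- Medium: BR = X, leader payoff 4.
- Heavy: BR = Y, leader payoff 2.
Delta's induced payoffs are -9, 4, 2, so Delta commits to Medium. Subgame-perfect outcome: (Medium, X) with payoffs (4, 4).

(Medium, X)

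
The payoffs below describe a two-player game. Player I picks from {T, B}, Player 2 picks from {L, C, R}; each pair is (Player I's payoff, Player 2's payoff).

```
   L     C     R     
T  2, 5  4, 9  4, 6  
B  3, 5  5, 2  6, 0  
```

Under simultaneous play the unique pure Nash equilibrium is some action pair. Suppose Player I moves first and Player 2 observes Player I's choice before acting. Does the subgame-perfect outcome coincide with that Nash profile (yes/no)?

no

Backward induction with Player I moving first.
- T: BR = C, leader payoff 4.
- B: BR = L, leader payoff 3.
Player I's induced payoffs are 4, 3, so Player I commits to T. Subgame-perfect outcome: (T, C) with payoffs (4, 9).
Now find the simultaneous Nash equilibrium.
Player I's best replies: L→B; C→B; R→B.
Player 2's best replies: T→C; B→L.
The unique mutual best reply is (B, L), giving (3, 5).
Sequential outcome (T, C) differs from the Nash profile (B, L).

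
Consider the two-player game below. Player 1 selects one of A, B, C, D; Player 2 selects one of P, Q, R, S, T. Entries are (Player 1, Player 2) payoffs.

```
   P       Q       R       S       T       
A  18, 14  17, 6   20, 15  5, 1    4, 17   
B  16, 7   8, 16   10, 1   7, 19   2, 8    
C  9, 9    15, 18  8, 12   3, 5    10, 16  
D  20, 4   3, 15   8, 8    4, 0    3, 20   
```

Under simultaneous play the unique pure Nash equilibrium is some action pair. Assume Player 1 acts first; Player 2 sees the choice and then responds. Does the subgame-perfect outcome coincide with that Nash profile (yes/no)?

no

Player 2 best-responds to each possible Player 1 move:
- A → Player 2 plays T (best of 14, 6, 15, 1, 17); Player 1 gets 4.
- B → Player 2 plays S (best of 7, 16, 1, 19, 8); Player 1 gets 7.
- C → Player 2 plays Q (best of 9, 18, 12, 5, 16); Player 1 gets 15.
- D → Player 2 plays T (best of 4, 15, 8, 0, 20); Player 1 gets 3.
Among 4, 7, 15, 3, the best is 15 at C. Subgame-perfect outcome: (C, Q) with payoffs (15, 18).
Now find the simultaneous Nash equilibrium.
Player 1's best replies: P→D; Q→A; R→A; S→B; T→C.
Player 2's best replies: A→T; B→S; C→Q; D→T.
Only (B, S) has each player best-responding; Nash payoffs (7, 19).
Sequential outcome (C, Q) differs from the Nash profile (B, S).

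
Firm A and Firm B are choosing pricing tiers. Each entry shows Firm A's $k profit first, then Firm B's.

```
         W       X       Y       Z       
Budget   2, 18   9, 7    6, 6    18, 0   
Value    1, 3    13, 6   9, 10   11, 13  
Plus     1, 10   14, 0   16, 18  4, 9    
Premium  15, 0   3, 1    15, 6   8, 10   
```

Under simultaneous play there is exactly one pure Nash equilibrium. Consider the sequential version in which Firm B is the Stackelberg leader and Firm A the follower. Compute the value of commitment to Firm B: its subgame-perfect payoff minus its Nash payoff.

Backward induction with Firm B moving first.
- W → Firm A plays Premium (best of 2, 1, 1, 15); Firm B gets 0.
- X → Firm A plays Plus (best of 9, 13, 14, 3); Firm B gets 0.
- Y → Firm A plays Plus (best of 6, 9, 16, 15); Firm B gets 18.
- Z → Firm A plays Budget (best of 18, 11, 4, 8); Firm B gets 0.
Among 0, 0, 18, 0, the best is 18 at Y. Subgame-perfect outcome: (Plus, Y) with payoffs (16, 18).
For the simultaneous game, intersect best replies.
Firm A's best replies: W→Premium; X→Plus; Y→Plus; Z→Budget.
Firm B's best replies: Budget→W; Value→Z; Plus→Y; Premium→Z.
The unique mutual best reply is (Plus, Y), giving (16, 18).
Firm B's commitment gain: 18 − 18 = 0.

0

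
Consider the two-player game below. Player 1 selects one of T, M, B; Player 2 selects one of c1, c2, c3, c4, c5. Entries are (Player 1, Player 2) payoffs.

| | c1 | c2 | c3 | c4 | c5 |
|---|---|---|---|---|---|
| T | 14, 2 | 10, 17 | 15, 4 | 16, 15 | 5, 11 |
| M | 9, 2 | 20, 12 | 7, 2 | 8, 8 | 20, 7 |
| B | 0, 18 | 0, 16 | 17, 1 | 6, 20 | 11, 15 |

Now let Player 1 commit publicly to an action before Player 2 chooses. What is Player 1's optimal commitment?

M

Player 2 best-responds to each possible Player 1 move:
- T: Player 2 compares 2, 17, 4, 15, 11 and picks c2; Player 1 would get 10.
- M: Player 2 compares 2, 12, 2, 8, 7 and picks c2; Player 1 would get 20.
- B: Player 2 compares 18, 16, 1, 20, 15 and picks c4; Player 1 would get 6.
Among 10, 20, 6, the best is 20 at M. Subgame-perfect outcome: (M, c2) with payoffs (20, 12).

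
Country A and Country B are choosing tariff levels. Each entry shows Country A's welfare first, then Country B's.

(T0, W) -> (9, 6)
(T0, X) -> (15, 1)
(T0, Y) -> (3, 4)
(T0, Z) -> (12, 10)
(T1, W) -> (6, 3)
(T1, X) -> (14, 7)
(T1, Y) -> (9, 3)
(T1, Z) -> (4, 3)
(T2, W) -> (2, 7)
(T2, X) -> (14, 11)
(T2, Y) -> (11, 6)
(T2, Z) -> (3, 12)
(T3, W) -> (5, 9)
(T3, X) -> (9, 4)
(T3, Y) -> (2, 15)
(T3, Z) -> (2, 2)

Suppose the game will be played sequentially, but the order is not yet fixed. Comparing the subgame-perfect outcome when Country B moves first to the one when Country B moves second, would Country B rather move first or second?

If Country A leads: Country B's best replies are T0→Z, T1→X, T2→Z, T3→Y; Country A's induced payoffs 12, 14, 3, 2; outcome (T1, X), payoffs (14, 7).
If Country B leads: Country A's best replies are W→T0, X→T0, Y→T2, Z→T0; Country B's induced payoffs 6, 1, 6, 10; outcome (T0, Z), payoffs (12, 10).
Country B gets 10 moving first and 7 moving second, so Country B prefers to move first.

first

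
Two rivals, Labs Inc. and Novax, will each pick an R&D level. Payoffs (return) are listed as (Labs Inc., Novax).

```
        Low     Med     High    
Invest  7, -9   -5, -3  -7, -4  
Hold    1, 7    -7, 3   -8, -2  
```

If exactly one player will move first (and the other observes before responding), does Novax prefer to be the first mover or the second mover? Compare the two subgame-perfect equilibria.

second

If Labs Inc. leads: Novax's best replies are Invest→Med, Hold→Low; Labs Inc.'s induced payoffs -5, 1; outcome (Hold, Low), payoffs (1, 7).
If Novax leads: Labs Inc.'s best replies are Low→Invest, Med→Invest, High→Invest; Novax's induced payoffs -9, -3, -4; outcome (Invest, Med), payoffs (-5, -3).
Novax gets -3 moving first and 7 moving second, so Novax prefers to move second.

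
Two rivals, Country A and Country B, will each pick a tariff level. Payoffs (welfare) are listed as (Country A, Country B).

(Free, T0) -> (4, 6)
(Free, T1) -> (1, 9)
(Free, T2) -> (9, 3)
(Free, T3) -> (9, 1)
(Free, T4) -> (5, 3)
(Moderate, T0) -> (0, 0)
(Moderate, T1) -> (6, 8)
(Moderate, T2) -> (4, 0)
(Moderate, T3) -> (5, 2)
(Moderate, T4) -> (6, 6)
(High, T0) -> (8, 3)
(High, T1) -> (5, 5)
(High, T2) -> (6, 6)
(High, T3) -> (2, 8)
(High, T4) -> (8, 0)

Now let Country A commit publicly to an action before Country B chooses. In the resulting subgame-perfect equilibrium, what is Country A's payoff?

Solve by backward induction (Country A leads).
- Free: Country B compares 6, 9, 3, 1, 3 and picks T1; Country A would get 1.
- Moderate: Country B compares 0, 8, 0, 2, 6 and picks T1; Country A would get 6.
- High: Country B compares 3, 5, 6, 8, 0 and picks T3; Country A would get 2.
Maximizing over 1, 6, 2, Country A chooses Moderate. Subgame-perfect outcome: (Moderate, T1) with payoffs (6, 8).

6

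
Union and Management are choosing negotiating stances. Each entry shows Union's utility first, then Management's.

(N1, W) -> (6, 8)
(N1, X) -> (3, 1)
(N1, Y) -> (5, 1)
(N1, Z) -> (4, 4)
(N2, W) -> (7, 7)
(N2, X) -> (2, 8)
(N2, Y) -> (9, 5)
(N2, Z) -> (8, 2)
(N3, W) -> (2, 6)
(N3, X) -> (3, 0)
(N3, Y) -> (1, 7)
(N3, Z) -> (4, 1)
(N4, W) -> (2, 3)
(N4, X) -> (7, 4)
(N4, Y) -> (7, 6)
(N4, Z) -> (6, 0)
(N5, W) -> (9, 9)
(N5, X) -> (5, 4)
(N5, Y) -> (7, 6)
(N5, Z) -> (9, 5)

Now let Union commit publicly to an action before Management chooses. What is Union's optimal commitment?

Backward induction with Union moving first.
- N1: BR = W, leader payoff 6.
- N2: BR = X, leader payoff 2.
- N3: BR = Y, leader payoff 1.
- N4: BR = Y, leader payoff 7.
- N5: BR = W, leader payoff 9.
Among 6, 2, 1, 7, 9, the best is 9 at N5. Subgame-perfect outcome: (N5, W) with payoffs (9, 9).

N5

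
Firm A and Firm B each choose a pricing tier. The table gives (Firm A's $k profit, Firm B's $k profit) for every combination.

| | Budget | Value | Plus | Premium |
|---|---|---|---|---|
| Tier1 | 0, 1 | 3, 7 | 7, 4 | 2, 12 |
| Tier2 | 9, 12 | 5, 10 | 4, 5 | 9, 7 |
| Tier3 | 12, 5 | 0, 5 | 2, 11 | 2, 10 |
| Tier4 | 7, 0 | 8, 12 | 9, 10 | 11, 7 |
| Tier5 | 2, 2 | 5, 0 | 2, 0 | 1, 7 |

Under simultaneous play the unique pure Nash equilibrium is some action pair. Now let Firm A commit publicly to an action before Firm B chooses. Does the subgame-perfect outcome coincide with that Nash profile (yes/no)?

Firm B best-responds to each possible Firm A move:
- Tier1 → Firm B plays Premium (best of 1, 7, 4, 12); Firm A gets 2.
- Tier2 → Firm B plays Budget (best of 12, 10, 5, 7); Firm A gets 9.
- Tier3 → Firm B plays Plus (best of 5, 5, 11, 10); Firm A gets 2.
- Tier4 → Firm B plays Value (best of 0, 12, 10, 7); Firm A gets 8.
- Tier5 → Firm B plays Premium (best of 2, 0, 0, 7); Firm A gets 1.
Maximizing over 2, 9, 2, 8, 1, Firm A chooses Tier2. Subgame-perfect outcome: (Tier2, Budget) with payoffs (9, 12).
Now find the simultaneous Nash equilibrium.
Firm A's best replies: Budget→Tier3; Value→Tier4; Plus→Tier4; Premium→Tier4.
Firm B's best replies: Tier1→Premium; Tier2→Budget; Tier3→Plus; Tier4→Value; Tier5→Premium.
Only (Tier4, Value) has each player best-responding; Nash payoffs (8, 12).
Sequential outcome (Tier2, Budget) differs from the Nash profile (Tier4, Value).

no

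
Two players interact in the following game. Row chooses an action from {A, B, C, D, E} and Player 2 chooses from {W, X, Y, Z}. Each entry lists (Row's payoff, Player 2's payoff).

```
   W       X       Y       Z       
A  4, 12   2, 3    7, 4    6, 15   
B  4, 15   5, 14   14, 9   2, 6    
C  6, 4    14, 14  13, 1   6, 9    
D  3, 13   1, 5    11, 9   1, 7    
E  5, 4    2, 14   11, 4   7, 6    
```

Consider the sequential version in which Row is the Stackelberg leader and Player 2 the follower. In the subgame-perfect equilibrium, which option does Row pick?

Player 2 best-responds to each possible Row move:
- A: Player 2 compares 12, 3, 4, 15 and picks Z; Row would get 6.
- B: Player 2 compares 15, 14, 9, 6 and picks W; Row would get 4.
- C: Player 2 compares 4, 14, 1, 9 and picks X; Row would get 14.
- D: Player 2 compares 13, 5, 9, 7 and picks W; Row would get 3.
- E: Player 2 compares 4, 14, 4, 6 and picks X; Row would get 2.
Maximizing over 6, 4, 14, 3, 2, Row chooses C. Subgame-perfect outcome: (C, X) with payoffs (14, 14).

C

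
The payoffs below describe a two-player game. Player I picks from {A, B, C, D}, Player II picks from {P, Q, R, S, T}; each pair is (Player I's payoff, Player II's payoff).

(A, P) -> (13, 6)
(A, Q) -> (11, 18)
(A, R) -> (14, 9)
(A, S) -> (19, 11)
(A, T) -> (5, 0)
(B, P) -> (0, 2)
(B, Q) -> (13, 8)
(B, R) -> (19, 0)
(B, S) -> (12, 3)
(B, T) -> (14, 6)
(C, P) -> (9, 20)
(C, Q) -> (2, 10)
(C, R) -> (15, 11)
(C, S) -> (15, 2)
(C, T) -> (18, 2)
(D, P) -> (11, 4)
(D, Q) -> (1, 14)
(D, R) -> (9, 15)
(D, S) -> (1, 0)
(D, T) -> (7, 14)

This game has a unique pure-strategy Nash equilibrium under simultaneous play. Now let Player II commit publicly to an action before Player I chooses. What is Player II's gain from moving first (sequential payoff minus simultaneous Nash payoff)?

Work backward from Player I's decision.
- P: Player I compares 13, 0, 9, 11 and picks A; Player II would get 6.
- Q: Player I compares 11, 13, 2, 1 and picks B; Player II would get 8.
- R: Player I compares 14, 19, 15, 9 and picks B; Player II would get 0.
- S: Player I compares 19, 12, 15, 1 and picks A; Player II would get 11.
- T: Player I compares 5, 14, 18, 7 and picks C; Player II would get 2.
Among 6, 8, 0, 11, 2, the best is 11 at S. Subgame-perfect outcome: (A, S) with payoffs (19, 11).
For the simultaneous game, intersect best replies.
Player I's best replies: P→A; Q→B; R→B; S→A; T→C.
Player II's best replies: A→Q; B→Q; C→P; D→R.
The unique mutual best reply is (B, Q), giving (13, 8).
Player II's commitment gain: 11 − 8 = 3.

3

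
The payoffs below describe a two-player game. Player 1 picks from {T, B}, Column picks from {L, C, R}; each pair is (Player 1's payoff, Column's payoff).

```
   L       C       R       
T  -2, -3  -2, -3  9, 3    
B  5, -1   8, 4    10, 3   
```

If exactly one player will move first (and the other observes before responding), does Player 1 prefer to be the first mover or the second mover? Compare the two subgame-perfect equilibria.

first

If Player 1 leads: Column's best replies are T→R, B→C; Player 1's induced payoffs 9, 8; outcome (T, R), payoffs (9, 3).
If Column leads: Player 1's best replies are L→B, C→B, R→B; Column's induced payoffs -1, 4, 3; outcome (B, C), payoffs (8, 4).
Player 1 gets 9 moving first and 8 moving second, so Player 1 prefers to move first.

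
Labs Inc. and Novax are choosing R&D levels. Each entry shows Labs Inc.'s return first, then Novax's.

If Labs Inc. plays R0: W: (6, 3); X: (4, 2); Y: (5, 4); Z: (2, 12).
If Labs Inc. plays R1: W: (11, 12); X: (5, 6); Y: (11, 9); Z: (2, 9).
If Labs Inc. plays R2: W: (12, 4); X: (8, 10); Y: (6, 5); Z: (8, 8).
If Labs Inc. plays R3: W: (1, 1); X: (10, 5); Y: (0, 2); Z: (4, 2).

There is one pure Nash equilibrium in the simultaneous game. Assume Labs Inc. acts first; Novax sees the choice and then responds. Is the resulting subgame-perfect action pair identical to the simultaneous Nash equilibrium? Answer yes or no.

Novax best-responds to each possible Labs Inc. move:
- R0: Novax compares 3, 2, 4, 12 and picks Z; Labs Inc. would get 2.
- R1: Novax compares 12, 6, 9, 9 and picks W; Labs Inc. would get 11.
- R2: Novax compares 4, 10, 5, 8 and picks X; Labs Inc. would get 8.
- R3: Novax compares 1, 5, 2, 2 and picks X; Labs Inc. would get 10.
Maximizing over 2, 11, 8, 10, Labs Inc. chooses R1. Subgame-perfect outcome: (R1, W) with payoffs (11, 12).
Now find the simultaneous Nash equilibrium.
Labs Inc.'s best replies: W→R2; X→R3; Y→R1; Z→R2.
Novax's best replies: R0→Z; R1→W; R2→X; R3→X.
The unique mutual best reply is (R3, X), giving (10, 5).
Sequential outcome (R1, W) differs from the Nash profile (R3, X).

no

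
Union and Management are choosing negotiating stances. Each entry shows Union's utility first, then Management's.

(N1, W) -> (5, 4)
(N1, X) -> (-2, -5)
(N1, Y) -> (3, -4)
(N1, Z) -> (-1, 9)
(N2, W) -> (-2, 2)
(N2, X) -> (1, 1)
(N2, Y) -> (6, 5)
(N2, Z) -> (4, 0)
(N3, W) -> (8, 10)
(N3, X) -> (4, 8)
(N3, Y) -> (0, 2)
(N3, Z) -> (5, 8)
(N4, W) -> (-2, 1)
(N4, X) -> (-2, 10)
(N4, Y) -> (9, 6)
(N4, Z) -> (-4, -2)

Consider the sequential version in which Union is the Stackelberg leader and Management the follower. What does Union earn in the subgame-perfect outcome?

Work backward from Management's decision.
- N1 → Management plays Z (best of 4, -5, -4, 9); Union gets -1.
- N2 → Management plays Y (best of 2, 1, 5, 0); Union gets 6.
- N3 → Management plays W (best of 10, 8, 2, 8); Union gets 8.
- N4 → Management plays X (best of 1, 10, 6, -2); Union gets -2.
Union's induced payoffs are -1, 6, 8, -2, so Union commits to N3. Subgame-perfect outcome: (N3, W) with payoffs (8, 10).

8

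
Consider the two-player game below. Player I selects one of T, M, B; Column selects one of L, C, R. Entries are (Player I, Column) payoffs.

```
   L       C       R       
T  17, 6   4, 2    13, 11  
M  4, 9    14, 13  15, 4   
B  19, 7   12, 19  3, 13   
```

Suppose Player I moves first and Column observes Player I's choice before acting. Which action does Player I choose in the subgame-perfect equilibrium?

Column best-responds to each possible Player I move:
- T: Column compares 6, 2, 11 and picks R; Player I would get 13.
- M: Column compares 9, 13, 4 and picks C; Player I would get 14.
- B: Column compares 7, 19, 13 and picks C; Player I would get 12.
Maximizing over 13, 14, 12, Player I chooses M. Subgame-perfect outcome: (M, C) with payoffs (14, 13).

M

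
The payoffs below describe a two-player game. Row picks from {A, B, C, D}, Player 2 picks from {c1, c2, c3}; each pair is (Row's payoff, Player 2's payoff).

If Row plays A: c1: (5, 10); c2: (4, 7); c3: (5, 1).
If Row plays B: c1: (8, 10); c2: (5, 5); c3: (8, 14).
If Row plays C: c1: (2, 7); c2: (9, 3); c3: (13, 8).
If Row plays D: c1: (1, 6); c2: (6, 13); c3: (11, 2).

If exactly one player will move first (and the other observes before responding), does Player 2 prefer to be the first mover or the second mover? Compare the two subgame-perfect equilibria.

first

If Row leads: Player 2's best replies are A→c1, B→c3, C→c3, D→c2; Row's induced payoffs 5, 8, 13, 6; outcome (C, c3), payoffs (13, 8).
If Player 2 leads: Row's best replies are c1→B, c2→C, c3→C; Player 2's induced payoffs 10, 3, 8; outcome (B, c1), payoffs (8, 10).
Player 2 gets 10 moving first and 8 moving second, so Player 2 prefers to move first.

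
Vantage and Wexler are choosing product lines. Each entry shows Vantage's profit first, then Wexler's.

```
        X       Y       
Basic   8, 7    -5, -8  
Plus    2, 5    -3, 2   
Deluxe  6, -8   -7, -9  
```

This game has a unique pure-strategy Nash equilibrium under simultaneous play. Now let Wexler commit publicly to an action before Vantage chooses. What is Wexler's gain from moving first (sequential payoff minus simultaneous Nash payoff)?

0

Solve by backward induction (Wexler leads).
- X: BR = Basic, leader payoff 7.
- Y: BR = Plus, leader payoff 2.
Wexler's induced payoffs are 7, 2, so Wexler commits to X. Subgame-perfect outcome: (Basic, X) with payoffs (8, 7).
Under simultaneous play:
Vantage's best replies: X→Basic; Y→Plus.
Wexler's best replies: Basic→X; Plus→X; Deluxe→X.
Only (Basic, X) has each player best-responding; Nash payoffs (8, 7).
Wexler's commitment gain: 7 − 7 = 0.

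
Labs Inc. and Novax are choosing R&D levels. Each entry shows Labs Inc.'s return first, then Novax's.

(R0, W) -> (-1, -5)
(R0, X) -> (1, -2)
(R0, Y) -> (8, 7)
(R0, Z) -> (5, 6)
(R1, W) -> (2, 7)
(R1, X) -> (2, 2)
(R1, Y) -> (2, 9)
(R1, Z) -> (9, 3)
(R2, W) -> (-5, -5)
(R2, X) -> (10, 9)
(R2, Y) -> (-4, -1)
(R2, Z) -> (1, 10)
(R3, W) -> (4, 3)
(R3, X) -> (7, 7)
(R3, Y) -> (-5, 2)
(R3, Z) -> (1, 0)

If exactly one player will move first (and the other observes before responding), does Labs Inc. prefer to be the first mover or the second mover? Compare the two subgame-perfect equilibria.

second

If Labs Inc. leads: Novax's best replies are R0→Y, R1→Y, R2→Z, R3→X; Labs Inc.'s induced payoffs 8, 2, 1, 7; outcome (R0, Y), payoffs (8, 7).
If Novax leads: Labs Inc.'s best replies are W→R3, X→R2, Y→R0, Z→R1; Novax's induced payoffs 3, 9, 7, 3; outcome (R2, X), payoffs (10, 9).
Labs Inc. gets 8 moving first and 10 moving second, so Labs Inc. prefers to move second.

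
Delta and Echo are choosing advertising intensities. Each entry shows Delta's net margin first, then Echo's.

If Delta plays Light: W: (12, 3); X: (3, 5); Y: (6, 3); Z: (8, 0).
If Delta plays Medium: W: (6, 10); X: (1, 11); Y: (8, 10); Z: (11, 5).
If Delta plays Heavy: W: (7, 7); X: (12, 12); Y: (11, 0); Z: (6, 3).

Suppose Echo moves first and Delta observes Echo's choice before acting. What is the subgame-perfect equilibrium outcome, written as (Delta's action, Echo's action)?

(Heavy, X)

Solve by backward induction (Echo leads).
- W: Delta compares 12, 6, 7 and picks Light; Echo would get 3.
- X: Delta compares 3, 1, 12 and picks Heavy; Echo would get 12.
- Y: Delta compares 6, 8, 11 and picks Heavy; Echo would get 0.
- Z: Delta compares 8, 11, 6 and picks Medium; Echo would get 5.
Maximizing over 3, 12, 0, 5, Echo chooses X. Subgame-perfect outcome: (Heavy, X) with payoffs (12, 12).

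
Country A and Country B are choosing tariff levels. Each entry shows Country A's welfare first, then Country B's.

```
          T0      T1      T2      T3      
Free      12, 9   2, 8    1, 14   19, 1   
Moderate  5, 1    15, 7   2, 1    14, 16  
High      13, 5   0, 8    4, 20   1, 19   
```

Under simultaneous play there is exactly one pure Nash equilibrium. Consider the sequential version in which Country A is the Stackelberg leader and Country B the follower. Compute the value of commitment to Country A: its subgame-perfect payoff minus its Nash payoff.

10

Solve by backward induction (Country A leads).
- Free: Country B compares 9, 8, 14, 1 and picks T2; Country A would get 1.
- Moderate: Country B compares 1, 7, 1, 16 and picks T3; Country A would get 14.
- High: Country B compares 5, 8, 20, 19 and picks T2; Country A would get 4.
Maximizing over 1, 14, 4, Country A chooses Moderate. Subgame-perfect outcome: (Moderate, T3) with payoffs (14, 16).
Now find the simultaneous Nash equilibrium.
Country A's best replies: T0→High; T1→Moderate; T2→High; T3→Free.
Country B's best replies: Free→T2; Moderate→T3; High→T2.
Only (High, T2) has each player best-responding; Nash payoffs (4, 20).
Country A's commitment gain: 14 − 4 = 10.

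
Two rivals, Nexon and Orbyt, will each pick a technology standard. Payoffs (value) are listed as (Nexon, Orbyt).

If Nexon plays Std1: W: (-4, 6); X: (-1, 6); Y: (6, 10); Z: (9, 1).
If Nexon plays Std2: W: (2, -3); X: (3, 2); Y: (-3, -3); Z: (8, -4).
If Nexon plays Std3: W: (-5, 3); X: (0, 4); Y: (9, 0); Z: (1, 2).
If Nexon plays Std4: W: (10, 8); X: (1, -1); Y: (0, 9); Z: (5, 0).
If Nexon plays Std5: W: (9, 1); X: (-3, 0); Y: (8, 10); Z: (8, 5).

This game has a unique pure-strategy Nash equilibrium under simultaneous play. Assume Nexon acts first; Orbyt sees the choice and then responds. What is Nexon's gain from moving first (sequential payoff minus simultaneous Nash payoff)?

Work backward from Orbyt's decision.
- Std1: BR = Y, leader payoff 6.
- Std2: BR = X, leader payoff 3.
- Std3: BR = X, leader payoff 0.
- Std4: BR = Y, leader payoff 0.
- Std5: BR = Y, leader payoff 8.
Nexon's induced payoffs are 6, 3, 0, 0, 8, so Nexon commits to Std5. Subgame-perfect outcome: (Std5, Y) with payoffs (8, 10).
For the simultaneous game, intersect best replies.
Nexon's best replies: W→Std4; X→Std2; Y→Std3; Z→Std1.
Orbyt's best replies: Std1→Y; Std2→X; Std3→X; Std4→Y; Std5→Y.
Only (Std2, X) has each player best-responding; Nash payoffs (3, 2).
Nexon's commitment gain: 8 − 3 = 5.

5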